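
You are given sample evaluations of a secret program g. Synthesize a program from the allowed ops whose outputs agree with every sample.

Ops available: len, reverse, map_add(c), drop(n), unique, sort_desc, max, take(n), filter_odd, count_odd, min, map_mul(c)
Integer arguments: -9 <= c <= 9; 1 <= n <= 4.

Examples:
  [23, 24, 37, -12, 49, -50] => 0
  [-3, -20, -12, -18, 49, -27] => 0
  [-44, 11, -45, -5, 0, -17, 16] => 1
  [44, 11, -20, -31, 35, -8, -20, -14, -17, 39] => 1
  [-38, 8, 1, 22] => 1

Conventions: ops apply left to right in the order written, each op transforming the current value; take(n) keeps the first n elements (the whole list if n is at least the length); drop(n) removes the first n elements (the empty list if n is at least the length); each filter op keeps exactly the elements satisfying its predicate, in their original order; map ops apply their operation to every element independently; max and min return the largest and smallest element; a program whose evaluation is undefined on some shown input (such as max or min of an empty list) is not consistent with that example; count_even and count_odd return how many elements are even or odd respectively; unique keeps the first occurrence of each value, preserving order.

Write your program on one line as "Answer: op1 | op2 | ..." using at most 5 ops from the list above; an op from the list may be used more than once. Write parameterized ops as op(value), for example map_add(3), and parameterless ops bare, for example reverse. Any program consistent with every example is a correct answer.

map_add(3) | take(1) | filter_odd | map_add(-1) | len

Check, running the answer program on each example:
  [23, 24, 37, -12, 49, -50] -> [26, 27, 40, -9, 52, -47] -> [26] -> [] -> [] -> 0
  [-3, -20, -12, -18, 49, -27] -> [0, -17, -9, -15, 52, -24] -> [0] -> [] -> [] -> 0
  [-44, 11, -45, -5, 0, -17, 16] -> [-41, 14, -42, -2, 3, -14, 19] -> [-41] -> [-41] -> [-42] -> 1
  [44, 11, -20, -31, 35, -8, -20, -14, -17, 39] -> [47, 14, -17, -28, 38, -5, -17, -11, -14, 42] -> [47] -> [47] -> [46] -> 1
  [-38, 8, 1, 22] -> [-35, 11, 4, 25] -> [-35] -> [-35] -> [-36] -> 1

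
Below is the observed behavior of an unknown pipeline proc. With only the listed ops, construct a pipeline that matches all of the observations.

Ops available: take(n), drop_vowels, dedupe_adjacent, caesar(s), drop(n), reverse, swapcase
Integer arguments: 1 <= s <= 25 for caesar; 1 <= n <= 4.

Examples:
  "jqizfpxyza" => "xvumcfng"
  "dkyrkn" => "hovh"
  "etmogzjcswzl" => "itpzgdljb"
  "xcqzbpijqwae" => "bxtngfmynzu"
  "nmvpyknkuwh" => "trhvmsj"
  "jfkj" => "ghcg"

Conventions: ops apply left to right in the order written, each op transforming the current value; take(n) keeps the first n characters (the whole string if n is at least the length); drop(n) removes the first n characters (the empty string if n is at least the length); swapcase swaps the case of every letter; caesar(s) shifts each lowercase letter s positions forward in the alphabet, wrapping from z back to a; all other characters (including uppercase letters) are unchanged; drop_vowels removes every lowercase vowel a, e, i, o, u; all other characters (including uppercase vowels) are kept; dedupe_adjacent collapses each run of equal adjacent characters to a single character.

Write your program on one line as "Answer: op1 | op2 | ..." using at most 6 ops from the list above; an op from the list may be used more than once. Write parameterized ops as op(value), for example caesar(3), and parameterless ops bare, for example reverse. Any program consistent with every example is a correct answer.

reverse | caesar(1) | drop_vowels | dedupe_adjacent | caesar(22)

Check, running the answer program on each example:
  "jqizfpxyza" -> "azyxpfziqj" -> "bazyqgajrk" -> "bzyqgjrk" -> "bzyqgjrk" -> "xvumcfng"
  "dkyrkn" -> "nkrykd" -> "olszle" -> "lszl" -> "lszl" -> "hovh"
  "etmogzjcswzl" -> "lzwscjzgomte" -> "maxtdkahpnuf" -> "mxtdkhpnf" -> "mxtdkhpnf" -> "itpzgdljb"
  "xcqzbpijqwae" -> "eawqjipbzqcx" -> "fbxrkjqcardy" -> "fbxrkjqcrdy" -> "fbxrkjqcrdy" -> "bxtngfmynzu"
  "nmvpyknkuwh" -> "hwuknkypvmn" -> "ixvlolzqwno" -> "xvllzqwn" -> "xvlzqwn" -> "trhvmsj"
  "jfkj" -> "jkfj" -> "klgk" -> "klgk" -> "klgk" -> "ghcg"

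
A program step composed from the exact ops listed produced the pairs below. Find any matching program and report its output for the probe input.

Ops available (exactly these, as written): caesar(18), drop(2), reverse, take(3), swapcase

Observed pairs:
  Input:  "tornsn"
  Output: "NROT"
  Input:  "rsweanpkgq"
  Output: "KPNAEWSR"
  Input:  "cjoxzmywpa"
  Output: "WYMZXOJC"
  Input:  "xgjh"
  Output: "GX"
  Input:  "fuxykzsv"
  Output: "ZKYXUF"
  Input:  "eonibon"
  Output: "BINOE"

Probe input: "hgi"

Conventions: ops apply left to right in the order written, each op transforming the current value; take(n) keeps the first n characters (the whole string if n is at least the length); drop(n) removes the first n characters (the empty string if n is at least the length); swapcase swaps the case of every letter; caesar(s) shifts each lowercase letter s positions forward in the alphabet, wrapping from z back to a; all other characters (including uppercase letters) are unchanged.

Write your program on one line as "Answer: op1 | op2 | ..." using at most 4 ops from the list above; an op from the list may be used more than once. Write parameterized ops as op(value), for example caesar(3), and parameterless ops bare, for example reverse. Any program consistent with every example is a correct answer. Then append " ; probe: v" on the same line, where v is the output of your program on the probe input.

swapcase | reverse | drop(2) ; probe: "H"

Check, running the answer program on each example:
  "tornsn" -> "TORNSN" -> "NSNROT" -> "NROT"
  "rsweanpkgq" -> "RSWEANPKGQ" -> "QGKPNAEWSR" -> "KPNAEWSR"
  "cjoxzmywpa" -> "CJOXZMYWPA" -> "APWYMZXOJC" -> "WYMZXOJC"
  "xgjh" -> "XGJH" -> "HJGX" -> "GX"
  "fuxykzsv" -> "FUXYKZSV" -> "VSZKYXUF" -> "ZKYXUF"
  "eonibon" -> "EONIBON" -> "NOBINOE" -> "BINOE"
  probe: "hgi" -> "HGI" -> "IGH" -> "H"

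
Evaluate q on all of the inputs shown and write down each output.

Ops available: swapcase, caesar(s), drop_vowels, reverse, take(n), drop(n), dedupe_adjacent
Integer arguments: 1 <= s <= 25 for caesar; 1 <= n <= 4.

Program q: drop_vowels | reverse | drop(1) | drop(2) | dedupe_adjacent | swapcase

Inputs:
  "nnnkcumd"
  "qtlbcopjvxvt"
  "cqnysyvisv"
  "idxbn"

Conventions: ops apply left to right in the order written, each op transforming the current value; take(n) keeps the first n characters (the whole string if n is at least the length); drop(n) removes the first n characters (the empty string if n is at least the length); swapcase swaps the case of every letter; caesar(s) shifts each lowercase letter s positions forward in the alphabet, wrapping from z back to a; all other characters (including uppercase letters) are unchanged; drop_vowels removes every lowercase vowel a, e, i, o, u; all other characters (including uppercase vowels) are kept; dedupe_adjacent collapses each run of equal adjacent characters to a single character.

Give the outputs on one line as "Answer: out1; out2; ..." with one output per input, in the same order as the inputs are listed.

"KN"; "VJPCBLTQ"; "YSYNQC"; "D"

Execution, op by op:
  "nnnkcumd" -> "nnnkcmd" -> "dmcknnn" -> "mcknnn" -> "knnn" -> "kn" -> "KN"
  "qtlbcopjvxvt" -> "qtlbcpjvxvt" -> "tvxvjpcbltq" -> "vxvjpcbltq" -> "vjpcbltq" -> "vjpcbltq" -> "VJPCBLTQ"
  "cqnysyvisv" -> "cqnysyvsv" -> "vsvysynqc" -> "svysynqc" -> "ysynqc" -> "ysynqc" -> "YSYNQC"
  "idxbn" -> "dxbn" -> "nbxd" -> "bxd" -> "d" -> "d" -> "D"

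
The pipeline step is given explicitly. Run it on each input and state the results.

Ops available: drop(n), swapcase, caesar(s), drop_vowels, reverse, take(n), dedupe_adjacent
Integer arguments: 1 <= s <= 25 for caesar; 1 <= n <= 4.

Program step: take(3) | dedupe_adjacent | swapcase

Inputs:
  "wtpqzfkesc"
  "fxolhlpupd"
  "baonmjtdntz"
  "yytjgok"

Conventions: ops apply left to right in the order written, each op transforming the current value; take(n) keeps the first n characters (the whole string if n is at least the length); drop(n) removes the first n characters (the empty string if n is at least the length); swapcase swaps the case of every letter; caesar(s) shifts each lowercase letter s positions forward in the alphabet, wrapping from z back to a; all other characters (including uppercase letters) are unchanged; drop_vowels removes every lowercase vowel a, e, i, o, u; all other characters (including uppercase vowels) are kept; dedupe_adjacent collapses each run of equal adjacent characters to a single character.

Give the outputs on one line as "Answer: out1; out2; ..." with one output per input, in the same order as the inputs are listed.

"WTP"; "FXO"; "BAO"; "YT"

Execution, op by op:
  "wtpqzfkesc" -> "wtp" -> "wtp" -> "WTP"
  "fxolhlpupd" -> "fxo" -> "fxo" -> "FXO"
  "baonmjtdntz" -> "bao" -> "bao" -> "BAO"
  "yytjgok" -> "yyt" -> "yt" -> "YT"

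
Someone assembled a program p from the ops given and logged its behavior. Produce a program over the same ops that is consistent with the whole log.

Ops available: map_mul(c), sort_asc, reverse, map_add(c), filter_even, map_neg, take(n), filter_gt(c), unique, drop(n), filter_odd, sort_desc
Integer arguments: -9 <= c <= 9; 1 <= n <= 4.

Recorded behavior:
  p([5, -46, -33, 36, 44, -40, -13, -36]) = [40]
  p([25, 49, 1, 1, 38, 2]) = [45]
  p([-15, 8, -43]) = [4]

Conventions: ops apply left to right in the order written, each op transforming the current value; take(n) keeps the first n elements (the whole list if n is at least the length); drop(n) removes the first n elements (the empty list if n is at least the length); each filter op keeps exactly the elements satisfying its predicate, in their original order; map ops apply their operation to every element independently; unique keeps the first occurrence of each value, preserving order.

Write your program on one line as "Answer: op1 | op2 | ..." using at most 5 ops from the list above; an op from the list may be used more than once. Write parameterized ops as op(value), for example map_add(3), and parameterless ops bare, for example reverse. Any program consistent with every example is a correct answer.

sort_asc | drop(2) | reverse | take(1) | map_add(-4)

Check, running the answer program on each example:
  [5, -46, -33, 36, 44, -40, -13, -36] -> [-46, -40, -36, -33, -13, 5, 36, 44] -> [-36, -33, -13, 5, 36, 44] -> [44, 36, 5, -13, -33, -36] -> [44] -> [40]
  [25, 49, 1, 1, 38, 2] -> [1, 1, 2, 25, 38, 49] -> [2, 25, 38, 49] -> [49, 38, 25, 2] -> [49] -> [45]
  [-15, 8, -43] -> [-43, -15, 8] -> [8] -> [8] -> [8] -> [4]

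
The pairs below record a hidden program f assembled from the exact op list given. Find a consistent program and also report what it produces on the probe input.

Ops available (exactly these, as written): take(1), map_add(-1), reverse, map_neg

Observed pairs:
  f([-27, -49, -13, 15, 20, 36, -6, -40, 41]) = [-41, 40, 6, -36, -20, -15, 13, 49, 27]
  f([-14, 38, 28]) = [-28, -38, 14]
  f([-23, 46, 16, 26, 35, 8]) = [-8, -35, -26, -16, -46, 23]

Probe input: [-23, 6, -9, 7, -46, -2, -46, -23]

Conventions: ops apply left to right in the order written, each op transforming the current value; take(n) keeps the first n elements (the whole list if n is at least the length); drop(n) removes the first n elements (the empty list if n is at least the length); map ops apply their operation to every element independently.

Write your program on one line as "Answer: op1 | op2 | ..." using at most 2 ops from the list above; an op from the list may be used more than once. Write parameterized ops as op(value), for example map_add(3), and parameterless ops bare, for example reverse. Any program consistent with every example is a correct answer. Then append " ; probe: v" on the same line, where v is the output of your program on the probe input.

map_neg | reverse ; probe: [23, 46, 2, 46, -7, 9, -6, 23]

Check, running the answer program on each example:
  [-27, -49, -13, 15, 20, 36, -6, -40, 41] -> [27, 49, 13, -15, -20, -36, 6, 40, -41] -> [-41, 40, 6, -36, -20, -15, 13, 49, 27]
  [-14, 38, 28] -> [14, -38, -28] -> [-28, -38, 14]
  [-23, 46, 16, 26, 35, 8] -> [23, -46, -16, -26, -35, -8] -> [-8, -35, -26, -16, -46, 23]
  probe: [-23, 6, -9, 7, -46, -2, -46, -23] -> [23, -6, 9, -7, 46, 2, 46, 23] -> [23, 46, 2, 46, -7, 9, -6, 23]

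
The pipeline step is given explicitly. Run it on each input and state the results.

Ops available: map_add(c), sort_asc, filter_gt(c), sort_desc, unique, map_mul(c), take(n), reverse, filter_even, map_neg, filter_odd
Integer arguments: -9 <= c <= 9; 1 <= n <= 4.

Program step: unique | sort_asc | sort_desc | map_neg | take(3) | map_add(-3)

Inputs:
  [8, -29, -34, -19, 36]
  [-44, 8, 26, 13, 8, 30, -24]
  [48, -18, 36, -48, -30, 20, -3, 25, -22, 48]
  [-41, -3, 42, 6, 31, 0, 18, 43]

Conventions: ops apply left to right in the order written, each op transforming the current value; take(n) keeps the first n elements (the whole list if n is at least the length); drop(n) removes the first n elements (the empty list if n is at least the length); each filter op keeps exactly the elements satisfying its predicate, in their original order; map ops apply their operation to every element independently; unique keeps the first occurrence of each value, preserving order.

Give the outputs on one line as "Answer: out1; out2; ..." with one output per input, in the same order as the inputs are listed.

Execution, op by op:
  [8, -29, -34, -19, 36] -> [8, -29, -34, -19, 36] -> [-34, -29, -19, 8, 36] -> [36, 8, -19, -29, -34] -> [-36, -8, 19, 29, 34] -> [-36, -8, 19] -> [-39, -11, 16]
  [-44, 8, 26, 13, 8, 30, -24] -> [-44, 8, 26, 13, 30, -24] -> [-44, -24, 8, 13, 26, 30] -> [30, 26, 13, 8, -24, -44] -> [-30, -26, -13, -8, 24, 44] -> [-30, -26, -13] -> [-33, -29, -16]
  [48, -18, 36, -48, -30, 20, -3, 25, -22, 48] -> [48, -18, 36, -48, -30, 20, -3, 25, -22] -> [-48, -30, -22, -18, -3, 20, 25, 36, 48] -> [48, 36, 25, 20, -3, -18, -22, -30, -48] -> [-48, -36, -25, -20, 3, 18, 22, 30, 48] -> [-48, -36, -25] -> [-51, -39, -28]
  [-41, -3, 42, 6, 31, 0, 18, 43] -> [-41, -3, 42, 6, 31, 0, 18, 43] -> [-41, -3, 0, 6, 18, 31, 42, 43] -> [43, 42, 31, 18, 6, 0, -3, -41] -> [-43, -42, -31, -18, -6, 0, 3, 41] -> [-43, -42, -31] -> [-46, -45, -34]

[-39, -11, 16]; [-33, -29, -16]; [-51, -39, -28]; [-46, -45, -34]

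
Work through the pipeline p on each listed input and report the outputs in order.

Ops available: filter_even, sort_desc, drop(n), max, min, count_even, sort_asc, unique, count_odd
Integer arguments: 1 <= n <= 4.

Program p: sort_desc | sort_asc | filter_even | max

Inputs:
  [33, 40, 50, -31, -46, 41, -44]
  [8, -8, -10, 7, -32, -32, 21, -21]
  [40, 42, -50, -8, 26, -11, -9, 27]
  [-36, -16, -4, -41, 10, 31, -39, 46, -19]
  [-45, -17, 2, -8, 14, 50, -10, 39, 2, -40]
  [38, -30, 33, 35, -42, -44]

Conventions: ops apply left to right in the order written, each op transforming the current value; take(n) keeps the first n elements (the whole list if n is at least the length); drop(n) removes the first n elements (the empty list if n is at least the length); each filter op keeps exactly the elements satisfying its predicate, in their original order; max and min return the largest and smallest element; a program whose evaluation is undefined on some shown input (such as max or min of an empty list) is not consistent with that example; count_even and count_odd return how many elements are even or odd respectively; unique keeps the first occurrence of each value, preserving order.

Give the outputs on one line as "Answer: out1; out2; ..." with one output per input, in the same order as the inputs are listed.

Execution, op by op:
  [33, 40, 50, -31, -46, 41, -44] -> [50, 41, 40, 33, -31, -44, -46] -> [-46, -44, -31, 33, 40, 41, 50] -> [-46, -44, 40, 50] -> 50
  [8, -8, -10, 7, -32, -32, 21, -21] -> [21, 8, 7, -8, -10, -21, -32, -32] -> [-32, -32, -21, -10, -8, 7, 8, 21] -> [-32, -32, -10, -8, 8] -> 8
  [40, 42, -50, -8, 26, -11, -9, 27] -> [42, 40, 27, 26, -8, -9, -11, -50] -> [-50, -11, -9, -8, 26, 27, 40, 42] -> [-50, -8, 26, 40, 42] -> 42
  [-36, -16, -4, -41, 10, 31, -39, 46, -19] -> [46, 31, 10, -4, -16, -19, -36, -39, -41] -> [-41, -39, -36, -19, -16, -4, 10, 31, 46] -> [-36, -16, -4, 10, 46] -> 46
  [-45, -17, 2, -8, 14, 50, -10, 39, 2, -40] -> [50, 39, 14, 2, 2, -8, -10, -17, -40, -45] -> [-45, -40, -17, -10, -8, 2, 2, 14, 39, 50] -> [-40, -10, -8, 2, 2, 14, 50] -> 50
  [38, -30, 33, 35, -42, -44] -> [38, 35, 33, -30, -42, -44] -> [-44, -42, -30, 33, 35, 38] -> [-44, -42, -30, 38] -> 38

50; 8; 42; 46; 50; 38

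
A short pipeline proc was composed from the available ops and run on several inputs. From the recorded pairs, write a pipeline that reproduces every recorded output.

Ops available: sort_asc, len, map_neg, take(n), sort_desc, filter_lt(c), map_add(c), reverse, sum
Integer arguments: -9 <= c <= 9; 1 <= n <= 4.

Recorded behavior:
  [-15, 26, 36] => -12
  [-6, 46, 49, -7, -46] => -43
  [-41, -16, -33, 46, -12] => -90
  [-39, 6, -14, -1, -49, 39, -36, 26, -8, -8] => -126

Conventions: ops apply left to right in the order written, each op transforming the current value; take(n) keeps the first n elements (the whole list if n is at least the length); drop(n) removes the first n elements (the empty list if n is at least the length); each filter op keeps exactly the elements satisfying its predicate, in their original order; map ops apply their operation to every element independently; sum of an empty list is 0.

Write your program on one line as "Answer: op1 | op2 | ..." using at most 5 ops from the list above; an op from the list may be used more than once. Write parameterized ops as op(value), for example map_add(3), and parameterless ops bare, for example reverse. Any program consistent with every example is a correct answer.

map_add(-1) | map_add(4) | filter_lt(-8) | sort_asc | sum

Check, running the answer program on each example:
  [-15, 26, 36] -> [-16, 25, 35] -> [-12, 29, 39] -> [-12] -> [-12] -> -12
  [-6, 46, 49, -7, -46] -> [-7, 45, 48, -8, -47] -> [-3, 49, 52, -4, -43] -> [-43] -> [-43] -> -43
  [-41, -16, -33, 46, -12] -> [-42, -17, -34, 45, -13] -> [-38, -13, -30, 49, -9] -> [-38, -13, -30, -9] -> [-38, -30, -13, -9] -> -90
  [-39, 6, -14, -1, -49, 39, -36, 26, -8, -8] -> [-40, 5, -15, -2, -50, 38, -37, 25, -9, -9] -> [-36, 9, -11, 2, -46, 42, -33, 29, -5, -5] -> [-36, -11, -46, -33] -> [-46, -36, -33, -11] -> -126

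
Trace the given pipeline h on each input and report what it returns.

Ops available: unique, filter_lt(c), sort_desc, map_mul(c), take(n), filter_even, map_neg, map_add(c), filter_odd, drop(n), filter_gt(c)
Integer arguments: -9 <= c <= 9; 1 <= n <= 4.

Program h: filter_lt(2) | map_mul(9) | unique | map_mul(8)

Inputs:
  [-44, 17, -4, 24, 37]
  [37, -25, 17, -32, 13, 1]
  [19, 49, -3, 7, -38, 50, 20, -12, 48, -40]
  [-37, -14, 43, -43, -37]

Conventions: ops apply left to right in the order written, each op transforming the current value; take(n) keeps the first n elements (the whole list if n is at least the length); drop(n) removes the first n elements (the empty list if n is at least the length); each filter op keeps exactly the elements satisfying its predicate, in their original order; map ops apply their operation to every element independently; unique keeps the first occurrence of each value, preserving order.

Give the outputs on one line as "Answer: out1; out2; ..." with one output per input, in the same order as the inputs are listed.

Execution, op by op:
  [-44, 17, -4, 24, 37] -> [-44, -4] -> [-396, -36] -> [-396, -36] -> [-3168, -288]
  [37, -25, 17, -32, 13, 1] -> [-25, -32, 1] -> [-225, -288, 9] -> [-225, -288, 9] -> [-1800, -2304, 72]
  [19, 49, -3, 7, -38, 50, 20, -12, 48, -40] -> [-3, -38, -12, -40] -> [-27, -342, -108, -360] -> [-27, -342, -108, -360] -> [-216, -2736, -864, -2880]
  [-37, -14, 43, -43, -37] -> [-37, -14, -43, -37] -> [-333, -126, -387, -333] -> [-333, -126, -387] -> [-2664, -1008, -3096]

[-3168, -288]; [-1800, -2304, 72]; [-216, -2736, -864, -2880]; [-2664, -1008, -3096]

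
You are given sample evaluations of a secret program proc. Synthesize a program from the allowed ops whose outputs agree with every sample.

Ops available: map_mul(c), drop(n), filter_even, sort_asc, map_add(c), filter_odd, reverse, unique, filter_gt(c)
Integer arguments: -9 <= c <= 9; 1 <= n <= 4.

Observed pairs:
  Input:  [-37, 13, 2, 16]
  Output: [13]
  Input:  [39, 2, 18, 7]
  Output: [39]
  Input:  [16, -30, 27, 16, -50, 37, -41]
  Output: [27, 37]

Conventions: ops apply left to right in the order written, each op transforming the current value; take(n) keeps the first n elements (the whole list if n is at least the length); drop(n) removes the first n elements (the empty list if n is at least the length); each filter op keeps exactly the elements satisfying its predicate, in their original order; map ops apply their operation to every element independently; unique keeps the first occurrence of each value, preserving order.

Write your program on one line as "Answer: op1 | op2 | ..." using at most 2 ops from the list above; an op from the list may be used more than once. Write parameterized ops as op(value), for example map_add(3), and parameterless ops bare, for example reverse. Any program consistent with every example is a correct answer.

filter_gt(7) | filter_odd

Check, running the answer program on each example:
  [-37, 13, 2, 16] -> [13, 16] -> [13]
  [39, 2, 18, 7] -> [39, 18] -> [39]
  [16, -30, 27, 16, -50, 37, -41] -> [16, 27, 16, 37] -> [27, 37]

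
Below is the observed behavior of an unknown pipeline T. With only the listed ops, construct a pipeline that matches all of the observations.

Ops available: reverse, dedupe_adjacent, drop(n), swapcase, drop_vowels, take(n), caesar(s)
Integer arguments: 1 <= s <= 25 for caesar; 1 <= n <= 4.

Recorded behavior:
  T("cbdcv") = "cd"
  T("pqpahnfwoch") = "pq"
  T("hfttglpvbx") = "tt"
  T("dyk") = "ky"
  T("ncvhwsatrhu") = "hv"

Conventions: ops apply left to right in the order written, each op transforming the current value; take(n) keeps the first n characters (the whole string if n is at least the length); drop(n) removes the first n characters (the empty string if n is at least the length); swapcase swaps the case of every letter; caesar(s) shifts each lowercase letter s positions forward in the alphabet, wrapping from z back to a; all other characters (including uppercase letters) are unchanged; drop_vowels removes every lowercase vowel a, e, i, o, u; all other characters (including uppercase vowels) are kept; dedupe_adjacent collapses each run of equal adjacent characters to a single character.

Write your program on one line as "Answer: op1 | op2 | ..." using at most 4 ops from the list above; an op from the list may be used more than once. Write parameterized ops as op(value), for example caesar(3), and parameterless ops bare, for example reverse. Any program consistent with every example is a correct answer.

take(4) | drop_vowels | reverse | take(2)

Check, running the answer program on each example:
  "cbdcv" -> "cbdc" -> "cbdc" -> "cdbc" -> "cd"
  "pqpahnfwoch" -> "pqpa" -> "pqp" -> "pqp" -> "pq"
  "hfttglpvbx" -> "hftt" -> "hftt" -> "ttfh" -> "tt"
  "dyk" -> "dyk" -> "dyk" -> "kyd" -> "ky"
  "ncvhwsatrhu" -> "ncvh" -> "ncvh" -> "hvcn" -> "hv"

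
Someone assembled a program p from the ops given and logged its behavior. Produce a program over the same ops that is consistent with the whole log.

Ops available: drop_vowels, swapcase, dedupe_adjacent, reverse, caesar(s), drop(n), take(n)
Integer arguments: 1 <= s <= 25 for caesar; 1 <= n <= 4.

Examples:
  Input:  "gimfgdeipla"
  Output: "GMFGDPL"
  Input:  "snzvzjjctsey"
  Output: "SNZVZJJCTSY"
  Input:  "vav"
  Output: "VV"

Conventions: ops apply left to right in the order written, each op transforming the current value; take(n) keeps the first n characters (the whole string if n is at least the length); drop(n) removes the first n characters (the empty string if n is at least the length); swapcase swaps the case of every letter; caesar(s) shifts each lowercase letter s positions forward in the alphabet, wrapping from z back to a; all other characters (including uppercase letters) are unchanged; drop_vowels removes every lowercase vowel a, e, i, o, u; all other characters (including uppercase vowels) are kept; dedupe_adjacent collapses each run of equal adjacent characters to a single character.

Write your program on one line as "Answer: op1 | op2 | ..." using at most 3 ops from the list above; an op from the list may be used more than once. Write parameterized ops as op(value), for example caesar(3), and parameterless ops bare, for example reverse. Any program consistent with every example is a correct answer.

drop_vowels | swapcase

Check, running the answer program on each example:
  "gimfgdeipla" -> "gmfgdpl" -> "GMFGDPL"
  "snzvzjjctsey" -> "snzvzjjctsy" -> "SNZVZJJCTSY"
  "vav" -> "vv" -> "VV"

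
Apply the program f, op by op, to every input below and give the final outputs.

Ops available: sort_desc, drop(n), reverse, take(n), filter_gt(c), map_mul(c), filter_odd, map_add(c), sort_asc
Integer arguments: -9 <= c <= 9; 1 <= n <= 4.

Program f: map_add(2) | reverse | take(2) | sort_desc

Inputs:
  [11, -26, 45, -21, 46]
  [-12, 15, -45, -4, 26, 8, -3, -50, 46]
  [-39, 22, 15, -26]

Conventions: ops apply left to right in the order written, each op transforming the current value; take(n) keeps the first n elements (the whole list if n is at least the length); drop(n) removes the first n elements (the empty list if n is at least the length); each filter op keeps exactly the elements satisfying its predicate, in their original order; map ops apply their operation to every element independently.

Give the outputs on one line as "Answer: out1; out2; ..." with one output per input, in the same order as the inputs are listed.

[48, -19]; [48, -48]; [17, -24]

Execution, op by op:
  [11, -26, 45, -21, 46] -> [13, -24, 47, -19, 48] -> [48, -19, 47, -24, 13] -> [48, -19] -> [48, -19]
  [-12, 15, -45, -4, 26, 8, -3, -50, 46] -> [-10, 17, -43, -2, 28, 10, -1, -48, 48] -> [48, -48, -1, 10, 28, -2, -43, 17, -10] -> [48, -48] -> [48, -48]
  [-39, 22, 15, -26] -> [-37, 24, 17, -24] -> [-24, 17, 24, -37] -> [-24, 17] -> [17, -24]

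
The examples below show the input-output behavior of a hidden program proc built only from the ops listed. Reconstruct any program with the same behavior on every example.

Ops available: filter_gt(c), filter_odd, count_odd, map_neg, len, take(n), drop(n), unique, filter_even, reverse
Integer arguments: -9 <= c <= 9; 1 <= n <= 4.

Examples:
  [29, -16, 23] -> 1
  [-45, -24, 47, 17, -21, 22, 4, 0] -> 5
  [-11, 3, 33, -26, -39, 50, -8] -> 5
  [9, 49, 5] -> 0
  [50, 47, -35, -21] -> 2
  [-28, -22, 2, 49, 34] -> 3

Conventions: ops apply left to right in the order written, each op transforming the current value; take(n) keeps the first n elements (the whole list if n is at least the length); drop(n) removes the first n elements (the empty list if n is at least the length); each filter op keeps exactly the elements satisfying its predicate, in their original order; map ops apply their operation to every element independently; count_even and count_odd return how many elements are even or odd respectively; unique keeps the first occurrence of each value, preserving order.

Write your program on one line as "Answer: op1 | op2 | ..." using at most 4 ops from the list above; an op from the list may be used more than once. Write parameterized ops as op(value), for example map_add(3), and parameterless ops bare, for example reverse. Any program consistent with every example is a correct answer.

map_neg | filter_gt(-5) | map_neg | len

Check, running the answer program on each example:
  [29, -16, 23] -> [-29, 16, -23] -> [16] -> [-16] -> 1
  [-45, -24, 47, 17, -21, 22, 4, 0] -> [45, 24, -47, -17, 21, -22, -4, 0] -> [45, 24, 21, -4, 0] -> [-45, -24, -21, 4, 0] -> 5
  [-11, 3, 33, -26, -39, 50, -8] -> [11, -3, -33, 26, 39, -50, 8] -> [11, -3, 26, 39, 8] -> [-11, 3, -26, -39, -8] -> 5
  [9, 49, 5] -> [-9, -49, -5] -> [] -> [] -> 0
  [50, 47, -35, -21] -> [-50, -47, 35, 21] -> [35, 21] -> [-35, -21] -> 2
  [-28, -22, 2, 49, 34] -> [28, 22, -2, -49, -34] -> [28, 22, -2] -> [-28, -22, 2] -> 3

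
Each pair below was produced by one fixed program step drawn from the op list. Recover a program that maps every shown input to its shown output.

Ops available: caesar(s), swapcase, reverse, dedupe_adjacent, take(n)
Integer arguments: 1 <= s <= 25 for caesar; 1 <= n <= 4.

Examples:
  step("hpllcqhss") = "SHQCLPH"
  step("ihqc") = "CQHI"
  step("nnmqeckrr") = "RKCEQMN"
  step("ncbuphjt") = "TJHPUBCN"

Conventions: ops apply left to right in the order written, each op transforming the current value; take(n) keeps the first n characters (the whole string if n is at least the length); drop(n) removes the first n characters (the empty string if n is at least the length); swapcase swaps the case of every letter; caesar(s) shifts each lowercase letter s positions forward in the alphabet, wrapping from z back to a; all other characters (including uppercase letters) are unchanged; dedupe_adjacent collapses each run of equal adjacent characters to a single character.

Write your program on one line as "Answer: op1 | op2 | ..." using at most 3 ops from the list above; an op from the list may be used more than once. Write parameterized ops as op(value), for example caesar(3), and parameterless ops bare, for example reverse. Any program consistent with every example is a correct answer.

dedupe_adjacent | reverse | swapcase

Check, running the answer program on each example:
  "hpllcqhss" -> "hplcqhs" -> "shqclph" -> "SHQCLPH"
  "ihqc" -> "ihqc" -> "cqhi" -> "CQHI"
  "nnmqeckrr" -> "nmqeckr" -> "rkceqmn" -> "RKCEQMN"
  "ncbuphjt" -> "ncbuphjt" -> "tjhpubcn" -> "TJHPUBCN"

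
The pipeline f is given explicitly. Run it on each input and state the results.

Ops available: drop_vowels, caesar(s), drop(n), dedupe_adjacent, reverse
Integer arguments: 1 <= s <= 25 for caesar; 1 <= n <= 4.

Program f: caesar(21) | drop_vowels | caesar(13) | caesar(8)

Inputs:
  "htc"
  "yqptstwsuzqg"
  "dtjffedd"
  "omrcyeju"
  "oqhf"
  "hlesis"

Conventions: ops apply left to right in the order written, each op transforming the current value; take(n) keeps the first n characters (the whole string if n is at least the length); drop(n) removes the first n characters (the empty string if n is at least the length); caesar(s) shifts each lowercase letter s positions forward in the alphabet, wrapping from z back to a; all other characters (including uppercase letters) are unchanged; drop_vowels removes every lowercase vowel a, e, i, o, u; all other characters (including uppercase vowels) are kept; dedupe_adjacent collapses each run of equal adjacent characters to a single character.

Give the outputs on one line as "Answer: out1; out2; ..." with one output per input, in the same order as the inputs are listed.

"xs"; "ogfimikgw"; "tutt"; "echsouk"; "egx"; "xbuiyi"

Execution, op by op:
  "htc" -> "cox" -> "cx" -> "pk" -> "xs"
  "yqptstwsuzqg" -> "tlkonornpulb" -> "tlknrnplb" -> "gyxaeacyo" -> "ogfimikgw"
  "dtjffedd" -> "yoeaazyy" -> "yzyy" -> "lmll" -> "tutt"
  "omrcyeju" -> "jhmxtzep" -> "jhmxtzp" -> "wuzkgmc" -> "echsouk"
  "oqhf" -> "jlca" -> "jlc" -> "wyp" -> "egx"
  "hlesis" -> "cgzndn" -> "cgzndn" -> "ptmaqa" -> "xbuiyi"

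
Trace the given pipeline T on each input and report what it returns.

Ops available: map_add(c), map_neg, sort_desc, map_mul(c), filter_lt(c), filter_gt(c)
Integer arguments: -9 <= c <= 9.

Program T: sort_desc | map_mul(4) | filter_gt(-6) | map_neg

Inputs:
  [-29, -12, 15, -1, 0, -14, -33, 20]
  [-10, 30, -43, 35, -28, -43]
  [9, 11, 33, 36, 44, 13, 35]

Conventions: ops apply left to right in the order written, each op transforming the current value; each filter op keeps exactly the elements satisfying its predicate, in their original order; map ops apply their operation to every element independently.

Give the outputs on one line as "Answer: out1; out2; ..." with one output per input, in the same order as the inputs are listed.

Execution, op by op:
  [-29, -12, 15, -1, 0, -14, -33, 20] -> [20, 15, 0, -1, -12, -14, -29, -33] -> [80, 60, 0, -4, -48, -56, -116, -132] -> [80, 60, 0, -4] -> [-80, -60, 0, 4]
  [-10, 30, -43, 35, -28, -43] -> [35, 30, -10, -28, -43, -43] -> [140, 120, -40, -112, -172, -172] -> [140, 120] -> [-140, -120]
  [9, 11, 33, 36, 44, 13, 35] -> [44, 36, 35, 33, 13, 11, 9] -> [176, 144, 140, 132, 52, 44, 36] -> [176, 144, 140, 132, 52, 44, 36] -> [-176, -144, -140, -132, -52, -44, -36]

[-80, -60, 0, 4]; [-140, -120]; [-176, -144, -140, -132, -52, -44, -36]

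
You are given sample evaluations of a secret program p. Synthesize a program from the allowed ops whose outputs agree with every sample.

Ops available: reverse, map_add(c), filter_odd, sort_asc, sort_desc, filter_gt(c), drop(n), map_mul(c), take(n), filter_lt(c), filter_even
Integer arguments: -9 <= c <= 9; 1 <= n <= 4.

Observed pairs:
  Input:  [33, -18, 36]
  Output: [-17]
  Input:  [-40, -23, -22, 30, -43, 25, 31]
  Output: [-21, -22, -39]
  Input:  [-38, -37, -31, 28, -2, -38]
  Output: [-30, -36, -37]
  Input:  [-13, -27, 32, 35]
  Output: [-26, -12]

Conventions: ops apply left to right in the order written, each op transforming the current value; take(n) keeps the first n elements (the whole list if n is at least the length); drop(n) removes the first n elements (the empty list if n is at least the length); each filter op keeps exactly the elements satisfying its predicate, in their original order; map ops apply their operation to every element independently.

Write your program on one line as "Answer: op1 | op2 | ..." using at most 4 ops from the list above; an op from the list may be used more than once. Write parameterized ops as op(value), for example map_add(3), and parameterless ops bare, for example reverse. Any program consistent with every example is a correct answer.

map_add(1) | take(4) | filter_lt(5) | reverse

Check, running the answer program on each example:
  [33, -18, 36] -> [34, -17, 37] -> [34, -17, 37] -> [-17] -> [-17]
  [-40, -23, -22, 30, -43, 25, 31] -> [-39, -22, -21, 31, -42, 26, 32] -> [-39, -22, -21, 31] -> [-39, -22, -21] -> [-21, -22, -39]
  [-38, -37, -31, 28, -2, -38] -> [-37, -36, -30, 29, -1, -37] -> [-37, -36, -30, 29] -> [-37, -36, -30] -> [-30, -36, -37]
  [-13, -27, 32, 35] -> [-12, -26, 33, 36] -> [-12, -26, 33, 36] -> [-12, -26] -> [-26, -12]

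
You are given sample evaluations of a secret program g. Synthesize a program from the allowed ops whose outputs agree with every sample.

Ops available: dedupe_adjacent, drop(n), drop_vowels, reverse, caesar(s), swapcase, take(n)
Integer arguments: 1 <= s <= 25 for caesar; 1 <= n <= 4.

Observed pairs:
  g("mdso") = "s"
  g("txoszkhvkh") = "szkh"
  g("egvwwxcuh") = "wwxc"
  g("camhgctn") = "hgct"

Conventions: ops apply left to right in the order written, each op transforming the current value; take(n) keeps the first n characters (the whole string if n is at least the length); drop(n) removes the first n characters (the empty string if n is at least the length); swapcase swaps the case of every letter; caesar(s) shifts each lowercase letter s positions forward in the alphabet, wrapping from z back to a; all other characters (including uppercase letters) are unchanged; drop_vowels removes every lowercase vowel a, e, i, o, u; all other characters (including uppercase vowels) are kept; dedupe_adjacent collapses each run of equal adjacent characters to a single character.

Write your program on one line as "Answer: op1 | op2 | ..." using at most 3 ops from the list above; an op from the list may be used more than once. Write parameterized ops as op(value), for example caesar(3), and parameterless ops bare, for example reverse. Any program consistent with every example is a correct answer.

drop_vowels | drop(2) | take(4)

Check, running the answer program on each example:
  "mdso" -> "mds" -> "s" -> "s"
  "txoszkhvkh" -> "txszkhvkh" -> "szkhvkh" -> "szkh"
  "egvwwxcuh" -> "gvwwxch" -> "wwxch" -> "wwxc"
  "camhgctn" -> "cmhgctn" -> "hgctn" -> "hgct"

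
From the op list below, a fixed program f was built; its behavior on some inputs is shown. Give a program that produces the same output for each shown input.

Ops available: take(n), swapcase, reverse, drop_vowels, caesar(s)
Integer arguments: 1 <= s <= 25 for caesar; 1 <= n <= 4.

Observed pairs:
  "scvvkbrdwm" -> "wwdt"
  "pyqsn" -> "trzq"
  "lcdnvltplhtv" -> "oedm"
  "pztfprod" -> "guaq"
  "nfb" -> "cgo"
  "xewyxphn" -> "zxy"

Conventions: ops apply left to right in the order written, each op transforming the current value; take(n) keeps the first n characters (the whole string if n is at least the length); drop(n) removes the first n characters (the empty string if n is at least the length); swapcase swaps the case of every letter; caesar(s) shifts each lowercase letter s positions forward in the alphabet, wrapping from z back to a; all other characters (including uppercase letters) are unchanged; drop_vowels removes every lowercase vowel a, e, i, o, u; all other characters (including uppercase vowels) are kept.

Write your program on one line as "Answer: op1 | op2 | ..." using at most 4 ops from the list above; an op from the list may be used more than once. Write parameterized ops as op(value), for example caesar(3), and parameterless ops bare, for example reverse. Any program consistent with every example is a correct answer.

take(4) | drop_vowels | caesar(1) | reverse

Check, running the answer program on each example:
  "scvvkbrdwm" -> "scvv" -> "scvv" -> "tdww" -> "wwdt"
  "pyqsn" -> "pyqs" -> "pyqs" -> "qzrt" -> "trzq"
  "lcdnvltplhtv" -> "lcdn" -> "lcdn" -> "mdeo" -> "oedm"
  "pztfprod" -> "pztf" -> "pztf" -> "qaug" -> "guaq"
  "nfb" -> "nfb" -> "nfb" -> "ogc" -> "cgo"
  "xewyxphn" -> "xewy" -> "xwy" -> "yxz" -> "zxy"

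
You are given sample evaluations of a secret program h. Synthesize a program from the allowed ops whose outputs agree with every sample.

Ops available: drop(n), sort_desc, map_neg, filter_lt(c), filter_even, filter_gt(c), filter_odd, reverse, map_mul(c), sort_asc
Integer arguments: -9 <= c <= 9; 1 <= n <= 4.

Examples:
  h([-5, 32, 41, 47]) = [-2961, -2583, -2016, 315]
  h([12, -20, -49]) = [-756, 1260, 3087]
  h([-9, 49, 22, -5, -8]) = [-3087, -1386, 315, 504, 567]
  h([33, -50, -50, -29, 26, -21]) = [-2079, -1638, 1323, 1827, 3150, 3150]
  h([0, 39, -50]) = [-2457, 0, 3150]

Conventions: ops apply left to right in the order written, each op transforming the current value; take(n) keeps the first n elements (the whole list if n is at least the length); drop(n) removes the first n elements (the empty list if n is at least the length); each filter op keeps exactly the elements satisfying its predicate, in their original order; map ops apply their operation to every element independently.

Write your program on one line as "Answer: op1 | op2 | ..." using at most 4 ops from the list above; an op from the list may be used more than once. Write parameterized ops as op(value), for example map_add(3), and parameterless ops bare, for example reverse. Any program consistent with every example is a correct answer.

map_mul(-9) | sort_asc | map_mul(7)

Check, running the answer program on each example:
  [-5, 32, 41, 47] -> [45, -288, -369, -423] -> [-423, -369, -288, 45] -> [-2961, -2583, -2016, 315]
  [12, -20, -49] -> [-108, 180, 441] -> [-108, 180, 441] -> [-756, 1260, 3087]
  [-9, 49, 22, -5, -8] -> [81, -441, -198, 45, 72] -> [-441, -198, 45, 72, 81] -> [-3087, -1386, 315, 504, 567]
  [33, -50, -50, -29, 26, -21] -> [-297, 450, 450, 261, -234, 189] -> [-297, -234, 189, 261, 450, 450] -> [-2079, -1638, 1323, 1827, 3150, 3150]
  [0, 39, -50] -> [0, -351, 450] -> [-351, 0, 450] -> [-2457, 0, 3150]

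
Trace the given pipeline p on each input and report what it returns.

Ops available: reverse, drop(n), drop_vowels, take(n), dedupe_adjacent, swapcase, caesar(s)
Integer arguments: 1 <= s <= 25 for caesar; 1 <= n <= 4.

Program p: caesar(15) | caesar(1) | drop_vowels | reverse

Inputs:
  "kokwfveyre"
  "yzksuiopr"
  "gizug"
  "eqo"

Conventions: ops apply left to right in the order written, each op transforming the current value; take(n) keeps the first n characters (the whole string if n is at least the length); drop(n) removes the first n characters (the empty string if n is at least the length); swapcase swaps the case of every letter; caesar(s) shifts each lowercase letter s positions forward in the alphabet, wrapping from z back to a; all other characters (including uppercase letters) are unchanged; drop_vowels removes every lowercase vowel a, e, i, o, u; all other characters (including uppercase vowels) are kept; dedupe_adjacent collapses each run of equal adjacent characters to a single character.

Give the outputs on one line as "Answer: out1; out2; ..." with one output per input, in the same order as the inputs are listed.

Execution, op by op:
  "kokwfveyre" -> "zdzluktngt" -> "aeamvluohu" -> "mvlh" -> "hlvm"
  "yzksuiopr" -> "nozhjxdeg" -> "opaikyefh" -> "pkyfh" -> "hfykp"
  "gizug" -> "vxojv" -> "wypkw" -> "wypkw" -> "wkpyw"
  "eqo" -> "tfd" -> "uge" -> "g" -> "g"

"hlvm"; "hfykp"; "wkpyw"; "g"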